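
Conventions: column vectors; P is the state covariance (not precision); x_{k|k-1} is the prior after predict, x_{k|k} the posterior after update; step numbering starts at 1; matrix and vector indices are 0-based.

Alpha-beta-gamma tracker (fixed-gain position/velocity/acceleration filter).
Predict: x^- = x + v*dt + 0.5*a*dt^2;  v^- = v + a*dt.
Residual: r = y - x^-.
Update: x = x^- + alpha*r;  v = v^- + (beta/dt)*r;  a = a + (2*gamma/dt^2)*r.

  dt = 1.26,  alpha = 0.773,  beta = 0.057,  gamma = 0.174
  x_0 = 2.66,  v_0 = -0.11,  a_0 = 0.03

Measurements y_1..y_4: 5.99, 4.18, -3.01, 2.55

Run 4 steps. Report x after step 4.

x_post = 1.7799

step 1: x_pred=2.5452  r=3.4448  x^+=5.2080  v^+=0.0836  a^+=0.7851
step 2: x_pred=5.9366  r=-1.7566  x^+=4.5788  v^+=0.9934  a^+=0.4000
step 3: x_pred=6.1480  r=-9.1580  x^+=-0.9311  v^+=1.0832  a^+=-1.6074
step 4: x_pred=-0.8423  r=3.3923  x^+=1.7799  v^+=-0.7887  a^+=-0.8638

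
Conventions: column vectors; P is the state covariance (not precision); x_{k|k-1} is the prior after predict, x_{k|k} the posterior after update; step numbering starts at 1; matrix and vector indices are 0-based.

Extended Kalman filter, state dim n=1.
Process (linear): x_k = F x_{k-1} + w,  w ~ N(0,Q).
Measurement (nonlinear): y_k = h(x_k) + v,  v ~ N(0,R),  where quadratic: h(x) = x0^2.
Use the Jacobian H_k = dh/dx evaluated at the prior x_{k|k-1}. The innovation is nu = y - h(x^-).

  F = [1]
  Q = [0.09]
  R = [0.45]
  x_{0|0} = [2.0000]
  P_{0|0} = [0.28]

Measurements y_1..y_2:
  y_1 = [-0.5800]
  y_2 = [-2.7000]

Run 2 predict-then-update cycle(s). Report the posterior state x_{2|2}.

step 1: x^-=[2.0000]  P^-=[0.3700]  H_jac=[4.0000]  S=[6.3700]  K=[0.2323]  nu=[-4.5800]  x^+=[0.9359]  P^+=[0.0261]
step 2: x^-=[0.9359]  P^-=[0.1161]  H_jac=[1.8718]  S=[0.8569]  K=[0.2537]  nu=[-3.5759]  x^+=[0.0287]  P^+=[0.0610]

x_post = [0.0287]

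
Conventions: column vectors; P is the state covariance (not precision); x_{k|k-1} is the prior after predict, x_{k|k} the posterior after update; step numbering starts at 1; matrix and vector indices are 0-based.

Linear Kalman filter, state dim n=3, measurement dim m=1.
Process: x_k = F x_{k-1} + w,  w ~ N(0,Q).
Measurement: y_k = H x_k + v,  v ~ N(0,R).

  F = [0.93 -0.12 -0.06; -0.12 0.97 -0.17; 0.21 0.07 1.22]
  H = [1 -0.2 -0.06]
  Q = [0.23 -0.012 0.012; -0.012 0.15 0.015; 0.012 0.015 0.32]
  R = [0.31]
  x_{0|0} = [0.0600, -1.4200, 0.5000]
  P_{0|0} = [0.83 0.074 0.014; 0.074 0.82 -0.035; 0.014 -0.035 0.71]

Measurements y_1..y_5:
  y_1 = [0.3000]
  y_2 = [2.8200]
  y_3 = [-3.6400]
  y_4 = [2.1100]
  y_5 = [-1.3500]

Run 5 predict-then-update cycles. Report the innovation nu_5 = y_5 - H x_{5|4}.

step 1: x^-=[0.1962, -1.4696, 0.5232]  P^-=[0.9436 -0.1258 0.1392; -0.1258 0.9489 -0.1266; 0.1392 -0.1266 1.4208]  S=[1.3273]  K=[0.7236; -0.2320; 0.0597]  nu=[-0.1587]  x^+=[0.0813, -1.4328, 0.5137]  P^+=[0.2486 0.0971 0.0818; 0.0971 0.8774 -0.1082; 0.0818 -0.1082 1.4160]
step 2: x^-=[0.2168, -1.4869, 0.5435]  P^-=[0.4304 -0.0467 0.0615; -0.0467 1.0365 -0.3481; 0.0615 -0.3481 2.4692]  S=[0.7937]  K=[0.5494; -0.2937; -0.0214]  nu=[2.3385]  x^+=[1.5015, -2.1738, 0.4934]  P^+=[0.1908 0.0814 0.0709; 0.0814 0.9680 -0.3531; 0.0709 -0.3531 2.4688]
step 3: x^-=[1.6277, -2.3726, 0.7651]  P^-=[0.3867 -0.0436 -0.0036; -0.0436 1.2353 -0.8468; -0.0036 -0.8468 3.9861]  S=[0.7580]  K=[0.5220; -0.3164; -0.0969]  nu=[-5.6963]  x^+=[-1.3456, -0.5704, 1.3171]  P^+=[0.1802 0.0816 0.0347; 0.0816 1.1594 -0.8700; 0.0347 -0.8700 3.9790]
step 4: x^-=[-1.2619, -0.6158, 1.2844]  P^-=[0.3823 -0.0240 -0.0806; -0.0240 1.6278 -1.7457; -0.0806 -1.7457 6.1276]  S=[0.7568]  K=[0.5178; -0.3235; -0.1310]  nu=[3.3259]  x^+=[0.4603, -1.6918, 0.8488]  P^+=[0.1793 0.1028 -0.0293; 0.1028 1.5486 -1.7777; -0.0293 -1.7777 6.1146]
step 5: x^-=[0.5802, -1.8406, 1.0138]  P^-=[0.3841 0.0159 -0.1746; 0.0159 2.3476 -3.2097; -0.1746 -3.2097 9.1209]  S=[0.7584]  K=[0.5161; -0.3442; -0.1053]  nu=[-2.2375]  x^+=[-0.5746, -1.0705, 1.2495]  P^+=[0.1821 0.1506 -0.1334; 0.1506 2.2577 -3.2372; -0.1334 -3.2372 9.1124]

innov = [-2.2375]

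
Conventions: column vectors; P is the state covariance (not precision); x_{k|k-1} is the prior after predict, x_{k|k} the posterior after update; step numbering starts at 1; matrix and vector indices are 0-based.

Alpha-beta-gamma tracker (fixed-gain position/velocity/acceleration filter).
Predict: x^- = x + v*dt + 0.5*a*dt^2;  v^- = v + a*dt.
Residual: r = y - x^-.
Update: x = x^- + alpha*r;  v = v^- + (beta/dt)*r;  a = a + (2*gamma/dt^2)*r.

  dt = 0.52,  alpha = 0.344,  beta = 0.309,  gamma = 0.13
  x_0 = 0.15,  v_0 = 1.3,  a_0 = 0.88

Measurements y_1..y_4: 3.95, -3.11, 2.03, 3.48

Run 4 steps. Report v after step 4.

v_post = -0.9072

step 1: x_pred=0.9450  r=3.0050  x^+=1.9787  v^+=3.5433  a^+=3.7694
step 2: x_pred=4.3308  r=-7.4408  x^+=1.7712  v^+=1.0818  a^+=-3.3852
step 3: x_pred=1.8761  r=0.1539  x^+=1.9290  v^+=-0.5870  a^+=-3.2372
step 4: x_pred=1.1861  r=2.2939  x^+=1.9752  v^+=-0.9072  a^+=-1.0315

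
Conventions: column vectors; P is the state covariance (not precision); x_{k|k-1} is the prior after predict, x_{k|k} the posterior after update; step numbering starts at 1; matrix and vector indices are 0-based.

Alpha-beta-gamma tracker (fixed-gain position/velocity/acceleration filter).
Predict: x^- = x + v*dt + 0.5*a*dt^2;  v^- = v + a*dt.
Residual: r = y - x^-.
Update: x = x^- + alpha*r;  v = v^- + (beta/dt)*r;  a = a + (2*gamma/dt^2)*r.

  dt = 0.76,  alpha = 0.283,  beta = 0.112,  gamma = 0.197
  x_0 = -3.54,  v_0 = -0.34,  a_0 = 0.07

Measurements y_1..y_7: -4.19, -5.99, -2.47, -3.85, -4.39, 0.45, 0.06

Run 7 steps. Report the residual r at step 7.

step 1: x_pred=-3.7782  r=-0.4118  x^+=-3.8947  v^+=-0.3475  a^+=-0.2109
step 2: x_pred=-4.2197  r=-1.7703  x^+=-4.7207  v^+=-0.7687  a^+=-1.4185
step 3: x_pred=-5.7146  r=3.2446  x^+=-4.7963  v^+=-1.3686  a^+=0.7947
step 4: x_pred=-5.6069  r=1.7569  x^+=-5.1097  v^+=-0.5056  a^+=1.9932
step 5: x_pred=-4.9184  r=0.5284  x^+=-4.7688  v^+=1.0871  a^+=2.3536
step 6: x_pred=-3.2629  r=3.7129  x^+=-2.2122  v^+=3.4230  a^+=4.8863
step 7: x_pred=1.8005  r=-1.7405  x^+=1.3079  v^+=6.8801  a^+=3.6991

resid = -1.7405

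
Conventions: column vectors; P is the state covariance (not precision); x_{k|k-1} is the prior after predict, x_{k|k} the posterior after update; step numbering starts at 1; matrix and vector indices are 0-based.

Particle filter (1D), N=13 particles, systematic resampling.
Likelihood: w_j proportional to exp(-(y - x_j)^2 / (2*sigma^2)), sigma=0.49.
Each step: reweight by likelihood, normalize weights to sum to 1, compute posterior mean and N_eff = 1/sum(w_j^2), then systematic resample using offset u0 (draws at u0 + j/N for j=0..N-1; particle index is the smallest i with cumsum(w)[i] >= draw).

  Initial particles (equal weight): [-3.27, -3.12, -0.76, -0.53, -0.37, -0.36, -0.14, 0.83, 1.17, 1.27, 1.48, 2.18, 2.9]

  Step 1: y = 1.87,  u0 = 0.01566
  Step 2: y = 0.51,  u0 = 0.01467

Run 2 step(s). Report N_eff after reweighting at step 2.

step 1: w=[0.0000, 0.0000, 0.0000, 0.0000, 0.0000, 0.0000, 0.0001, 0.0405, 0.1389, 0.1821, 0.2807, 0.3154, 0.0423]  mean=1.6531  Neff=4.2707  idx=[7, 8, 8, 9, 9, 10, 10, 10, 10, 11, 11, 11, 11]
step 2: w=[0.2894, 0.1446, 0.1446, 0.1076, 0.1076, 0.0505, 0.0505, 0.0505, 0.0505, 0.0011, 0.0011, 0.0011, 0.0011]  mean=1.1601  Neff=6.2926  idx=[0, 0, 0, 0, 1, 1, 2, 2, 3, 4, 4, 6, 7]

N_eff = 6.2926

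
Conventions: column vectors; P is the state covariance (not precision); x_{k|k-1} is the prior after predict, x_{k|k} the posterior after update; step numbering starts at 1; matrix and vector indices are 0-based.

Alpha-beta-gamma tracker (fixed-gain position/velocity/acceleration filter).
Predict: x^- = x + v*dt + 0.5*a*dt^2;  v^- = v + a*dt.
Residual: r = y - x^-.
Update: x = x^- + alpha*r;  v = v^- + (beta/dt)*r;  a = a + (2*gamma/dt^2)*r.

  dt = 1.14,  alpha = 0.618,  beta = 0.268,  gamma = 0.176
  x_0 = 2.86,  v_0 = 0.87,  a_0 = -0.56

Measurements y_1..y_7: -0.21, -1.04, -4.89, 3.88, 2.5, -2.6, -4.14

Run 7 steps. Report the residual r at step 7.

step 1: x_pred=3.4879  r=-3.6979  x^+=1.2026  v^+=-0.6377  a^+=-1.5616
step 2: x_pred=-0.5391  r=-0.5009  x^+=-0.8487  v^+=-2.5357  a^+=-1.6972
step 3: x_pred=-4.8422  r=-0.0478  x^+=-4.8718  v^+=-4.4818  a^+=-1.7102
step 4: x_pred=-11.0923  r=14.9723  x^+=-1.8394  v^+=-2.9116  a^+=2.3451
step 5: x_pred=-3.6348  r=6.1348  x^+=0.1565  v^+=1.2040  a^+=4.0067
step 6: x_pred=4.1326  r=-6.7326  x^+=-0.0281  v^+=4.1889  a^+=2.1832
step 7: x_pred=6.1658  r=-10.3058  x^+=-0.2032  v^+=4.2549  a^+=-0.6082

resid = -10.3058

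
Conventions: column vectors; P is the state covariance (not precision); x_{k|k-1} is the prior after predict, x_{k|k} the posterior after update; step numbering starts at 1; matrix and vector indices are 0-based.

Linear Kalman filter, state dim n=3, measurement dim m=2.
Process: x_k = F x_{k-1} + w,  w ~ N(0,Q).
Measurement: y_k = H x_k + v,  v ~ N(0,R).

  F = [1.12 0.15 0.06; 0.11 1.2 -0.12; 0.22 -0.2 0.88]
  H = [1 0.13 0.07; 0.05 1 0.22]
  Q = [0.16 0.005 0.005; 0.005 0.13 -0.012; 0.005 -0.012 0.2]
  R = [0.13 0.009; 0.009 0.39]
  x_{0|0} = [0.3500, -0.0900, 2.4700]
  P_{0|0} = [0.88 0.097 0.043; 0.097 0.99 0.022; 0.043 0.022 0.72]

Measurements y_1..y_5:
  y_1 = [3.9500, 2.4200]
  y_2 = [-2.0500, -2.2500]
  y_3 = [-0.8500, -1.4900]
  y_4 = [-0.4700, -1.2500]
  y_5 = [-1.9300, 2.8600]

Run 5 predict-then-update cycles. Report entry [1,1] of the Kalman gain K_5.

K[1,1] = 0.6373

step 1: x^-=[0.5267, -0.3659, 2.2686]  P^-=[1.3275 0.4141 0.2572; 0.4141 1.5948 -0.2541; 0.2572 -0.2541 0.8401]  S=[1.6276 0.7449; 0.7449 1.9640]  K=[0.8889 -0.0637; 0.0090 0.7906; 0.2263 -0.1145]  nu=[3.3121, 2.2605]  x^+=[3.3268, 1.4513, 2.7592]  P^+=[0.1178 -0.0232 0.0021; -0.0232 0.3562 -0.2121; 0.0021 -0.2121 0.7696]
step 2: x^-=[4.1093, 1.7764, 2.8697]  P^-=[0.3073 0.0349 0.0450; 0.0349 0.7104 -0.4104; 0.0450 -0.4104 0.8934]  S=[0.4616 0.1352; 0.1352 0.9683]  K=[0.6925 -0.0346; 0.0264 0.6385; 0.1892 -0.2449]  nu=[-6.5911, -4.8632]  x^+=[-0.2870, -1.5027, 2.8137]  P^+=[0.0912 -0.0118 0.0002; -0.0118 0.3107 -0.2767; 0.0002 -0.2767 0.8314]
step 3: x^-=[-0.3781, -2.1725, 2.7135]  P^-=[0.2755 0.0351 0.0313; 0.0351 0.6671 -0.4739; 0.0313 -0.4739 0.9592]  S=[0.4264 0.1199; 0.1199 0.8999]  K=[0.6697 -0.0272; 0.0328 0.6230; 0.1745 -0.3136]  nu=[-0.3794, 0.1044]  x^+=[-0.6350, -2.1199, 2.6145]  P^+=[0.0880 -0.0089 -0.0005; -0.0089 0.3124 -0.3123; -0.0005 -0.3123 0.8708]
step 4: x^-=[-0.8723, -2.9274, 2.5850]  P^-=[0.2719 0.0369 0.0270; 0.0369 0.6811 -0.5163; 0.0270 -0.5163 1.0016]  S=[0.4223 0.1189; 0.1189 0.8974]  K=[0.6668 -0.0254; 0.0342 0.6299; 0.1698 -0.3507]  nu=[0.6020, 1.1523]  x^+=[-0.5002, -2.1809, 2.2831]  P^+=[0.0876 -0.0082 -0.0005; -0.0082 0.3194 -0.3317; -0.0005 -0.3317 0.8932]
step 5: x^-=[-0.7504, -2.9461, 2.3352]  P^-=[0.2714 0.0379 0.0254; 0.0379 0.6972 -0.5411; 0.0254 -0.5411 1.0260]  S=[0.4218 0.1194; 0.1194 0.9038]  K=[0.6665 -0.0250; 0.0344 0.6373; 0.1685 -0.3699]  nu=[-0.9601, 5.3299]  x^+=[-1.5234, 0.4174, 0.2022]  P^+=[0.0875 -0.0080 -0.0003; -0.0080 0.3245 -0.3419; -0.0003 -0.3419 0.9053]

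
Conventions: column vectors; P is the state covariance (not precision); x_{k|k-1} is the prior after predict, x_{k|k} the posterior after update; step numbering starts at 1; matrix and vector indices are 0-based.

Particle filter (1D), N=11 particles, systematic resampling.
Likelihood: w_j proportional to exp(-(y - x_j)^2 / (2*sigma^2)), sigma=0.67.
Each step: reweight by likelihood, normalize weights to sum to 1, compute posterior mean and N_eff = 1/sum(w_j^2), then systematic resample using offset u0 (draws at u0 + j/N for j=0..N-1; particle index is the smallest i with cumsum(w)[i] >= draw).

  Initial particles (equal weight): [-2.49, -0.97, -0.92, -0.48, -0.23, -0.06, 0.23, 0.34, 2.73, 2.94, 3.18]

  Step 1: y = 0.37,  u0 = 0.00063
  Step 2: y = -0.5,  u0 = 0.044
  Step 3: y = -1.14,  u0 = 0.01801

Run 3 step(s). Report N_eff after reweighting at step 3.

N_eff = 7.2205

step 1: w=[0.0000, 0.0322, 0.0373, 0.1064, 0.1593, 0.1936, 0.2328, 0.2377, 0.0005, 0.0002, 0.0000]  mean=-0.0287  Neff=5.3388  idx=[1, 3, 4, 4, 5, 5, 6, 6, 6, 7, 7]
step 2: w=[0.1002, 0.1280, 0.1181, 0.1181, 0.1033, 0.1033, 0.0708, 0.0708, 0.0708, 0.0584, 0.0584]  mean=-0.1368  Neff=10.2570  idx=[0, 1, 1, 2, 3, 4, 5, 6, 7, 8, 10]
step 3: w=[0.2422, 0.1540, 0.1540, 0.0994, 0.0994, 0.0682, 0.0682, 0.0309, 0.0309, 0.0309, 0.0218]  mean=-0.4079  Neff=7.2205  idx=[0, 0, 0, 1, 1, 2, 3, 4, 4, 6, 8]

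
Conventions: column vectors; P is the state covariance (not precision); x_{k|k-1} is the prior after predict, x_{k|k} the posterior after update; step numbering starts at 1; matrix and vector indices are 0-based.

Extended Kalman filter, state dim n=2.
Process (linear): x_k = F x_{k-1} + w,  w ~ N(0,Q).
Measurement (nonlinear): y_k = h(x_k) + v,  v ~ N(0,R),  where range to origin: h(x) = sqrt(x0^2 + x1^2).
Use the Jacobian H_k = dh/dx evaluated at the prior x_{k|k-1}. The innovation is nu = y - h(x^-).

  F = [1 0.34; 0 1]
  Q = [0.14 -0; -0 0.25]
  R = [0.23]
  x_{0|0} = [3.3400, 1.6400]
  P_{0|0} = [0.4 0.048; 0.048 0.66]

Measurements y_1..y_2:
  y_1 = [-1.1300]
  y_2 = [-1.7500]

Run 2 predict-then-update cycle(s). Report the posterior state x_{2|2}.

step 1: x^-=[3.8976, 1.6400]  P^-=[0.6489 0.2724; 0.2724 0.9100]  H_jac=[0.9217 0.3878]  S=[1.1130]  K=[0.6324; 0.5427]  nu=[-5.3586]  x^+=[0.5091, -1.2681]  P^+=[0.2039 -0.1096; -0.1096 0.5822]
step 2: x^-=[0.0779, -1.2681]  P^-=[0.3367 0.0884; 0.0884 0.8322]  H_jac=[0.0613 -0.9981]  S=[1.0495]  K=[-0.0644; -0.7863]  nu=[-3.0205]  x^+=[0.2724, 1.1068]  P^+=[0.3323 0.0353; 0.0353 0.1834]

x_post = [0.2724, 1.1068]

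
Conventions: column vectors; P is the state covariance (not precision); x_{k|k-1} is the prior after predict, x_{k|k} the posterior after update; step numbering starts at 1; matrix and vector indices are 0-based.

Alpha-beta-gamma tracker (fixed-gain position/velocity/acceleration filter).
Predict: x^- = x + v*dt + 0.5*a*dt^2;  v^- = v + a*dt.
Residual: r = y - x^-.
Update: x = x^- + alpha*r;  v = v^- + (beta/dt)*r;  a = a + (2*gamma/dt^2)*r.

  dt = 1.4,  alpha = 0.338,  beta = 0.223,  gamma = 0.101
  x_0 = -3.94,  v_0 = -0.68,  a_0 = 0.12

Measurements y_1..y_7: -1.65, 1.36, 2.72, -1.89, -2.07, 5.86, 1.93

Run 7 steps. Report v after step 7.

step 1: x_pred=-4.7744  r=3.1244  x^+=-3.7184  v^+=-0.0143  a^+=0.4420
step 2: x_pred=-3.3052  r=4.6652  x^+=-1.7284  v^+=1.3476  a^+=0.9228
step 3: x_pred=1.0626  r=1.6574  x^+=1.6228  v^+=2.9035  a^+=1.0936
step 4: x_pred=6.7595  r=-8.6495  x^+=3.8360  v^+=3.0569  a^+=0.2022
step 5: x_pred=8.3137  r=-10.3837  x^+=4.8040  v^+=1.6860  a^+=-0.8680
step 6: x_pred=6.3138  r=-0.4538  x^+=6.1604  v^+=0.3985  a^+=-0.9147
step 7: x_pred=5.8219  r=-3.8919  x^+=4.5065  v^+=-1.5020  a^+=-1.3158

v_post = -1.5020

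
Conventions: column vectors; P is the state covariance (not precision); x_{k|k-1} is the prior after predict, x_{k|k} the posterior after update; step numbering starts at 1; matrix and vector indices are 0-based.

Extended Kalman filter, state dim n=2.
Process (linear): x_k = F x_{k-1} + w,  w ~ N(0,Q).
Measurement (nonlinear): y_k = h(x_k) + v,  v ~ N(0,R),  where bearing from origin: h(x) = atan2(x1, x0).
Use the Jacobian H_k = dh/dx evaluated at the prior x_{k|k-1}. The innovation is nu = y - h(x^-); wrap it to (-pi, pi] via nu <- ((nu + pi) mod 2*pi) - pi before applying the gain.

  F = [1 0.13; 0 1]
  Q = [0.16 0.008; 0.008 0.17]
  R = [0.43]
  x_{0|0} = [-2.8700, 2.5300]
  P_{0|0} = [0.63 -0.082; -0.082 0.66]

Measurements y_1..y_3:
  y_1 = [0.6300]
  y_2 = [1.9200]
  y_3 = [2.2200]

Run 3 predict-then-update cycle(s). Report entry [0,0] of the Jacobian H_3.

H_jac[0,0] = -0.2818

step 1: x^-=[-2.5411, 2.5300]  P^-=[0.7798 0.0118; 0.0118 0.8300]  H_jac=[-0.1968 -0.1976]  S=[0.4935]  K=[-0.3156; -0.3371]  nu=[-1.7284]  x^+=[-1.9956, 3.1126]  P^+=[0.7307 -0.0407; -0.0407 0.7739]
step 2: x^-=[-1.5909, 3.1126]  P^-=[0.8932 0.0679; 0.0679 0.9439]  H_jac=[-0.2547 -0.1302]  S=[0.5085]  K=[-0.4648; -0.2757]  nu=[-0.1233]  x^+=[-1.5336, 3.1466]  P^+=[0.7833 0.0027; 0.0027 0.9053]
step 3: x^-=[-1.1246, 3.1466]  P^-=[0.9593 0.1284; 0.1284 1.0753]  H_jac=[-0.2818 -0.1007]  S=[0.5244]  K=[-0.5402; -0.2755]  nu=[0.3060]  x^+=[-1.2898, 3.0623]  P^+=[0.8063 0.0504; 0.0504 1.0355]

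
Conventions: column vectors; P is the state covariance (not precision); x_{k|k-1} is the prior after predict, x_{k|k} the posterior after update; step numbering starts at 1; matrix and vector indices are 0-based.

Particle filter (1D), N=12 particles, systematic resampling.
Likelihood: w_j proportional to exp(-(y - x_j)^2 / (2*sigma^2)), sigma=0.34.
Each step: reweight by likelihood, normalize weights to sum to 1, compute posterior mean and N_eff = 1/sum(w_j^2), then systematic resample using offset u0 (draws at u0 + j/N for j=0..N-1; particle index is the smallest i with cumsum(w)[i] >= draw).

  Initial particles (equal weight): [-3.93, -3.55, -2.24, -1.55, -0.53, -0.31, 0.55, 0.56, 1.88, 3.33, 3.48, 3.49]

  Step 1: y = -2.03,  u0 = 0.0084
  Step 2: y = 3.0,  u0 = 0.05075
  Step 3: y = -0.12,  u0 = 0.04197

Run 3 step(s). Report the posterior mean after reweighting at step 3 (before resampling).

post_mean = -1.5500

step 1: w=[0.0000, 0.0000, 0.6912, 0.3088, 0.0000, 0.0000, 0.0000, 0.0000, 0.0000, 0.0000, 0.0000, 0.0000]  mean=-2.0269  Neff=1.7451  idx=[2, 2, 2, 2, 2, 2, 2, 2, 2, 3, 3, 3]
step 2: w=[0.0000, 0.0000, 0.0000, 0.0000, 0.0000, 0.0000, 0.0000, 0.0000, 0.0000, 0.3333, 0.3333, 0.3333]  mean=-1.5500  Neff=3.0000  idx=[9, 9, 9, 9, 10, 10, 10, 10, 11, 11, 11, 11]
step 3: w=[0.0833, 0.0833, 0.0833, 0.0833, 0.0833, 0.0833, 0.0833, 0.0833, 0.0833, 0.0833, 0.0833, 0.0833]  mean=-1.5500  Neff=12.0000  idx=[0, 1, 2, 3, 4, 5, 6, 7, 8, 9, 10, 11]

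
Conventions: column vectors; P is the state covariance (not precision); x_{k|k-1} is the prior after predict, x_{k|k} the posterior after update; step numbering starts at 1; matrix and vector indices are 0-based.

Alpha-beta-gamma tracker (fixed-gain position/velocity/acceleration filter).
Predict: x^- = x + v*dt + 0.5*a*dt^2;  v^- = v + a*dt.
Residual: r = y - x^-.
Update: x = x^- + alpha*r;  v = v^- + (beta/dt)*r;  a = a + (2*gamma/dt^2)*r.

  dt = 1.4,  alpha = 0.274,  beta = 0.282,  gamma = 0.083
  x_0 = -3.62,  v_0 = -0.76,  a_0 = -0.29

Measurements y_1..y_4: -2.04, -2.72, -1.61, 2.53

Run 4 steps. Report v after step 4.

v_post = 2.1723

step 1: x_pred=-4.9682  r=2.9282  x^+=-4.1659  v^+=-0.5762  a^+=-0.0420
step 2: x_pred=-5.0137  r=2.2937  x^+=-4.3852  v^+=-0.1730  a^+=0.1523
step 3: x_pred=-4.4781  r=2.8681  x^+=-3.6923  v^+=0.6179  a^+=0.3952
step 4: x_pred=-2.4399  r=4.9699  x^+=-1.0781  v^+=2.1723  a^+=0.8161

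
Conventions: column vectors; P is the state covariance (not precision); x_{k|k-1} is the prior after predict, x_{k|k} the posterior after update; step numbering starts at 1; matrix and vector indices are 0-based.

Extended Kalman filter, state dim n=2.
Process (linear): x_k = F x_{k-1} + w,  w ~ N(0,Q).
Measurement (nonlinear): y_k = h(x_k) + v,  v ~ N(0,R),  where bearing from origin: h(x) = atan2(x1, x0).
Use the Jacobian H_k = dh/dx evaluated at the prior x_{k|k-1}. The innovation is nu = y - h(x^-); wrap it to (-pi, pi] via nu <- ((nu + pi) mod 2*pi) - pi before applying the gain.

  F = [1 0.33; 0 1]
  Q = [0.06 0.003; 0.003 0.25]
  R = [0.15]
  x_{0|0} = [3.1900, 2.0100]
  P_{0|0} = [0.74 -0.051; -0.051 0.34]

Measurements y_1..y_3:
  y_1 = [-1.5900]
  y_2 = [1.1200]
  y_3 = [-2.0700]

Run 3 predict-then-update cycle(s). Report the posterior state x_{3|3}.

x_post = [5.2571, -0.2607]

step 1: x^-=[3.8533, 2.0100]  P^-=[0.8034 0.0642; 0.0642 0.5900]  H_jac=[-0.1064 0.2040]  S=[0.1809]  K=[-0.4003; 0.6277]  nu=[-2.0708]  x^+=[4.6822, 0.7101]  P^+=[0.7744 0.1096; 0.1096 0.5187]
step 2: x^-=[4.9165, 0.7101]  P^-=[0.9632 0.2838; 0.2838 0.7687]  H_jac=[-0.0288 0.1992]  S=[0.1781]  K=[0.1619; 0.8143]  nu=[0.9766]  x^+=[5.0746, 1.5053]  P^+=[0.9586 0.2603; 0.2603 0.6507]
step 3: x^-=[5.5714, 1.5053]  P^-=[1.2613 0.4781; 0.4781 0.9007]  H_jac=[-0.0452 0.1673]  S=[0.1705]  K=[0.1347; 0.7567]  nu=[-2.3339]  x^+=[5.2571, -0.2607]  P^+=[1.2582 0.4607; 0.4607 0.8030]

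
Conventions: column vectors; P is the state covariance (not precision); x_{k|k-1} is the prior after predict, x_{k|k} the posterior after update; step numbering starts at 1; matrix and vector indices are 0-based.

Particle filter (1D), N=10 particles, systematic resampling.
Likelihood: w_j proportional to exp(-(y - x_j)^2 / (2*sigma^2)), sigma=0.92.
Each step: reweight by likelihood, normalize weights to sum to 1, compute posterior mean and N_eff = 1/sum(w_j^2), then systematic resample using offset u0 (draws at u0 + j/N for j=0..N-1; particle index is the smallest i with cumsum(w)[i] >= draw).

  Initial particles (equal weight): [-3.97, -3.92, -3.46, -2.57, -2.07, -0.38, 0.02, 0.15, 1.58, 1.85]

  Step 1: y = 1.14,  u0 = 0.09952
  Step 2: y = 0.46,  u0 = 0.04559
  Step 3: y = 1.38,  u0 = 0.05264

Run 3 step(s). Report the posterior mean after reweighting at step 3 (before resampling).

step 1: w=[0.0000, 0.0000, 0.0000, 0.0001, 0.0008, 0.0872, 0.1627, 0.1913, 0.3045, 0.2534]  mean=0.9469  Neff=4.3934  idx=[6, 6, 7, 7, 8, 8, 8, 9, 9, 9]
step 2: w=[0.1471, 0.1471, 0.1559, 0.1559, 0.0786, 0.0786, 0.0786, 0.0527, 0.0527, 0.0527]  mean=0.7178  Neff=8.4194  idx=[0, 0, 1, 2, 2, 3, 4, 5, 7, 8]
step 3: w=[0.0564, 0.0564, 0.0564, 0.0689, 0.0689, 0.0689, 0.1644, 0.1644, 0.1477, 0.1477]  mean=1.1003  Neff=8.2345  idx=[0, 2, 4, 5, 6, 7, 7, 8, 9, 9]

post_mean = 1.1003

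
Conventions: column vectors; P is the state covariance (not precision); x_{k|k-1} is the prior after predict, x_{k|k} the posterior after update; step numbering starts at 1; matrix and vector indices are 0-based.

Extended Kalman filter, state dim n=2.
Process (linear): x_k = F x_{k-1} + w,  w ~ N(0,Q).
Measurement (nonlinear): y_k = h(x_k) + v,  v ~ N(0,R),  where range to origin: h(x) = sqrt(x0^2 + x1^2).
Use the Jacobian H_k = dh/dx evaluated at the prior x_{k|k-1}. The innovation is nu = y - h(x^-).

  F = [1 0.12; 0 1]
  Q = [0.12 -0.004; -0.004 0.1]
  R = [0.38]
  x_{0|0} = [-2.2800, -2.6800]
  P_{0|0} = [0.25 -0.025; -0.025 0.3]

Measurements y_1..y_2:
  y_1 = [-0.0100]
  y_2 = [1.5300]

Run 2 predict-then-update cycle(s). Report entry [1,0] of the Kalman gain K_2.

step 1: x^-=[-2.6016, -2.6800]  P^-=[0.3683 0.0070; 0.0070 0.4000]  H_jac=[-0.6965 -0.7175]  S=[0.7716]  K=[-0.3390; -0.3783]  nu=[-3.7451]  x^+=[-1.3321, -1.2633]  P^+=[0.2797 -0.0919; -0.0919 0.2896]
step 2: x^-=[-1.4837, -1.2633]  P^-=[0.3818 -0.0612; -0.0612 0.3896]  H_jac=[-0.7614 -0.6483]  S=[0.7046]  K=[-0.3562; -0.2923]  nu=[-0.4187]  x^+=[-1.3345, -1.1410]  P^+=[0.2924 -0.1346; -0.1346 0.3294]

K[1,0] = -0.2923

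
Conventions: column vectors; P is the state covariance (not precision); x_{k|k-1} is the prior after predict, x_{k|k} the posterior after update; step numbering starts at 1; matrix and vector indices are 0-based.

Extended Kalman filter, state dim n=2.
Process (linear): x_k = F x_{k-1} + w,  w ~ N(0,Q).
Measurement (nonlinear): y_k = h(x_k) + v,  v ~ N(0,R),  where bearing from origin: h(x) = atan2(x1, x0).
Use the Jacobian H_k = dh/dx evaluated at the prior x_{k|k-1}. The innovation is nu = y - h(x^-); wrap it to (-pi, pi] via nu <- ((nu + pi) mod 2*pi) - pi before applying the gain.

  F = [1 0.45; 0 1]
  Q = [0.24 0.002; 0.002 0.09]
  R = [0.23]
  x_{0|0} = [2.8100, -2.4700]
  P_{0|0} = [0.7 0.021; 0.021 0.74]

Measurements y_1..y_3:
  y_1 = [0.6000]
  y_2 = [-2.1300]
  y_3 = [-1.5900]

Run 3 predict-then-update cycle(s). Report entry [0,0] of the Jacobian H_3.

H_jac[0,0] = 0.3705

step 1: x^-=[1.6985, -2.4700]  P^-=[1.1087 0.3560; 0.3560 0.8300]  H_jac=[0.2749 0.1890]  S=[0.3804]  K=[0.9780; 0.6696]  nu=[1.5684]  x^+=[3.2324, -1.4197]  P^+=[0.7449 0.1069; 0.1069 0.6594]
step 2: x^-=[2.5935, -1.4197]  P^-=[1.2146 0.4056; 0.4056 0.7494]  H_jac=[0.1624 0.2967]  S=[0.3671]  K=[0.8652; 0.7851]  nu=[-1.6291]  x^+=[1.1841, -2.6988]  P^+=[0.9398 0.1563; 0.1563 0.5231]
step 3: x^-=[-0.0304, -2.6988]  P^-=[1.4264 0.3937; 0.3937 0.6131]  H_jac=[0.3705 -0.0042]  S=[0.4246]  K=[1.2408; 0.3375]  nu=[-0.0079]  x^+=[-0.0402, -2.7015]  P^+=[0.7727 0.2159; 0.2159 0.5648]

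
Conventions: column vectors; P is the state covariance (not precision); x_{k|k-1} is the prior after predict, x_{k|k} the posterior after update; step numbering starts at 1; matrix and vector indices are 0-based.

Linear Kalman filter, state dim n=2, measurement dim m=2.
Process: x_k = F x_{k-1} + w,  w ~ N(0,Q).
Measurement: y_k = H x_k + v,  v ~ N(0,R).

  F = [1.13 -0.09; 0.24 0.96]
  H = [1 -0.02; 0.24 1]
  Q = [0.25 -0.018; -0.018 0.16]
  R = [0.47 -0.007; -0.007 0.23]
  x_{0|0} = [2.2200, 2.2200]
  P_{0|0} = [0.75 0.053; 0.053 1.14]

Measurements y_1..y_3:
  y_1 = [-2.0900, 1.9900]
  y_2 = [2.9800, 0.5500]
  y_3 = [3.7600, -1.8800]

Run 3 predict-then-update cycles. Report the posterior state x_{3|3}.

x_post = [2.1746, -0.8193]

step 1: x^-=[2.3088, 2.6640]  P^-=[1.2061 0.1433; 0.1433 1.2782]  S=[1.6709 0.3995; 0.3995 1.6465]  K=[0.6978 0.0935; -0.1276 0.8282]  nu=[-4.3455, -1.2281]  x^+=[-0.8382, 2.2012]  P^+=[0.3261 -0.0616; -0.0616 0.2062]
step 2: x^-=[-1.1453, 1.9120]  P^-=[0.6806 -0.0129; -0.0129 0.3404]  S=[1.1512 0.1367; 0.1367 0.6034]  K=[0.5773 0.1185; -0.0858 0.5784]  nu=[4.1635, -1.0871]  x^+=[1.1295, 0.9259]  P^+=[0.2697 -0.0415; -0.0415 0.1436]
step 3: x^-=[1.1930, 1.1600]  P^-=[0.6040 -0.0014; -0.0014 0.2887]  S=[1.0741 0.1308; 0.1308 0.5529]  K=[0.5464 0.1304; -0.0723 0.5388]  nu=[2.5902, -3.3263]  x^+=[2.1746, -0.8193]  P^+=[0.2552 -0.0351; -0.0351 0.1328]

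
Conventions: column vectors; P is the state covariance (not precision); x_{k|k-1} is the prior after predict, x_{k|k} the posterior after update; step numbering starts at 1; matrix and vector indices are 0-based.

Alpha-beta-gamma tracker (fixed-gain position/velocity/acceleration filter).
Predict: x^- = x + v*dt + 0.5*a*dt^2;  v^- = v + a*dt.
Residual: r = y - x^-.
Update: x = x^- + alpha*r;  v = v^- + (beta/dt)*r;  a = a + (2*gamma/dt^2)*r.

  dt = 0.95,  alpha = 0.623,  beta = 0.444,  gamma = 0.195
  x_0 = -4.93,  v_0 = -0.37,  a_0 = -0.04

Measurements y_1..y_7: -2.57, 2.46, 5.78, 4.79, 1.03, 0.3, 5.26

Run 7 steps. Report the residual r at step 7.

resid = 14.6070

step 1: x_pred=-5.2995  r=2.7295  x^+=-3.5990  v^+=0.8677  a^+=1.1395
step 2: x_pred=-2.2605  r=4.7205  x^+=0.6804  v^+=4.1565  a^+=3.1794
step 3: x_pred=6.0637  r=-0.2837  x^+=5.8870  v^+=7.0443  a^+=3.0568
step 4: x_pred=13.9584  r=-9.1684  x^+=8.2465  v^+=5.6632  a^+=-0.9052
step 5: x_pred=13.2181  r=-12.1881  x^+=5.6249  v^+=-0.8930  a^+=-6.1721
step 6: x_pred=1.9914  r=-1.6914  x^+=0.9377  v^+=-7.5470  a^+=-6.9030
step 7: x_pred=-9.3470  r=14.6070  x^+=-0.2468  v^+=-7.2780  a^+=-0.5908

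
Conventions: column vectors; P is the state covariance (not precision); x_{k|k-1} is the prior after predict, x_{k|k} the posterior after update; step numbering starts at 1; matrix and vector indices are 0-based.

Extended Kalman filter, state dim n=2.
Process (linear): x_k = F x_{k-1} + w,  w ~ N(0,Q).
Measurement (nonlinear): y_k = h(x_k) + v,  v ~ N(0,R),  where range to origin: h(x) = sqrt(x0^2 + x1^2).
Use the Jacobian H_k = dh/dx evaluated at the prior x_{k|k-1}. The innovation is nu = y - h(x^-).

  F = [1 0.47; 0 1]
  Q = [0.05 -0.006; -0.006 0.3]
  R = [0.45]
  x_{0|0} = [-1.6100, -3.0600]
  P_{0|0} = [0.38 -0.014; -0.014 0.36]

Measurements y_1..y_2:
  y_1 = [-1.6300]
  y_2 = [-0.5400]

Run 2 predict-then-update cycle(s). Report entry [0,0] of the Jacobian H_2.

H_jac[0,0] = -0.9802

step 1: x^-=[-3.0482, -3.0600]  P^-=[0.4964 0.1492; 0.1492 0.6600]  H_jac=[-0.7057 -0.7085]  S=[1.1777]  K=[-0.3872; -0.4864]  nu=[-5.9492]  x^+=[-0.7447, -0.1660]  P^+=[0.3198 -0.0726; -0.0726 0.3813]
step 2: x^-=[-0.8227, -0.1660]  P^-=[0.3858 0.1006; 0.1006 0.6813]  H_jac=[-0.9802 -0.1978]  S=[0.8864]  K=[-0.4491; -0.2633]  nu=[-1.3793]  x^+=[-0.2033, 0.1972]  P^+=[0.2070 -0.0042; -0.0042 0.6199]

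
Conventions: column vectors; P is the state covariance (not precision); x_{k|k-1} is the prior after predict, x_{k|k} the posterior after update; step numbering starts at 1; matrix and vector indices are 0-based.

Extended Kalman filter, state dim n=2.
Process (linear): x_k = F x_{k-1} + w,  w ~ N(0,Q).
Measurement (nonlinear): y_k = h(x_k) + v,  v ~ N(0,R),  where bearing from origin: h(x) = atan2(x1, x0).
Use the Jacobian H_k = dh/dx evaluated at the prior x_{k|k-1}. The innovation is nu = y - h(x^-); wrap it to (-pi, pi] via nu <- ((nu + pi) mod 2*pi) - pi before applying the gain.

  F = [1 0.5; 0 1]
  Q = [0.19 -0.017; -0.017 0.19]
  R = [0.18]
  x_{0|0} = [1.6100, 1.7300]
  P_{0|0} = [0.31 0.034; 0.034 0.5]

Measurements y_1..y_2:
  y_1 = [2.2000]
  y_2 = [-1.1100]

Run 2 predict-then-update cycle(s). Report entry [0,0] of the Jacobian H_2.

H_jac[0,0] = -0.1405

step 1: x^-=[2.4750, 1.7300]  P^-=[0.6590 0.2670; 0.2670 0.6900]  H_jac=[-0.1897 0.2714]  S=[0.2271]  K=[-0.2315; 0.6017]  nu=[1.5900]  x^+=[2.1070, 2.6867]  P^+=[0.6468 0.2986; 0.2986 0.6078]
step 2: x^-=[3.4503, 2.6867]  P^-=[1.2874 0.5855; 0.5855 0.7978]  H_jac=[-0.1405 0.1804]  S=[0.2017]  K=[-0.3730; 0.3058]  nu=[-1.7716]  x^+=[4.1111, 2.1450]  P^+=[1.2593 0.6085; 0.6085 0.7789]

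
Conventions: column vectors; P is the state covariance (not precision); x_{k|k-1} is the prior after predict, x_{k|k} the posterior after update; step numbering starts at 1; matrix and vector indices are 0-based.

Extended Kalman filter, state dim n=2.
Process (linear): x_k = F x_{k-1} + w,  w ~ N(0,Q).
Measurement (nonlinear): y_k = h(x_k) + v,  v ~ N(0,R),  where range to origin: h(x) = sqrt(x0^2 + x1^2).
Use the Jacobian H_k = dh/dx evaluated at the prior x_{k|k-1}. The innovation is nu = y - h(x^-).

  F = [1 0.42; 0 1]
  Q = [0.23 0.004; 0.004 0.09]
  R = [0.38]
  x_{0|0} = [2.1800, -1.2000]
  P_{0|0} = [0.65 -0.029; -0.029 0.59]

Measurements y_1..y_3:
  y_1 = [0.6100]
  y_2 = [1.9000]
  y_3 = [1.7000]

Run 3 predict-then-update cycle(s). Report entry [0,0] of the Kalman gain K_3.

step 1: x^-=[1.6760, -1.2000]  P^-=[0.9597 0.2228; 0.2228 0.6800]  H_jac=[0.8131 -0.5822]  S=[1.0340]  K=[0.6292; -0.2077]  nu=[-1.4513]  x^+=[0.7628, -0.8986]  P^+=[0.5503 0.3579; 0.3579 0.6354]
step 2: x^-=[0.3854, -0.8986]  P^-=[1.1931 0.6288; 0.6288 0.7254]  H_jac=[0.3941 -0.9191]  S=[0.7225]  K=[-0.1490; -0.5797]  nu=[0.9222]  x^+=[0.2480, -1.4333]  P^+=[1.1770 0.5664; 0.5664 0.4826]
step 3: x^-=[-0.3540, -1.4333]  P^-=[1.9679 0.7730; 0.7730 0.5726]  H_jac=[-0.2398 -0.9708]  S=[1.3927]  K=[-0.8777; -0.5322]  nu=[0.2237]  x^+=[-0.5503, -1.5523]  P^+=[0.8950 0.1225; 0.1225 0.1781]

K[0,0] = -0.8777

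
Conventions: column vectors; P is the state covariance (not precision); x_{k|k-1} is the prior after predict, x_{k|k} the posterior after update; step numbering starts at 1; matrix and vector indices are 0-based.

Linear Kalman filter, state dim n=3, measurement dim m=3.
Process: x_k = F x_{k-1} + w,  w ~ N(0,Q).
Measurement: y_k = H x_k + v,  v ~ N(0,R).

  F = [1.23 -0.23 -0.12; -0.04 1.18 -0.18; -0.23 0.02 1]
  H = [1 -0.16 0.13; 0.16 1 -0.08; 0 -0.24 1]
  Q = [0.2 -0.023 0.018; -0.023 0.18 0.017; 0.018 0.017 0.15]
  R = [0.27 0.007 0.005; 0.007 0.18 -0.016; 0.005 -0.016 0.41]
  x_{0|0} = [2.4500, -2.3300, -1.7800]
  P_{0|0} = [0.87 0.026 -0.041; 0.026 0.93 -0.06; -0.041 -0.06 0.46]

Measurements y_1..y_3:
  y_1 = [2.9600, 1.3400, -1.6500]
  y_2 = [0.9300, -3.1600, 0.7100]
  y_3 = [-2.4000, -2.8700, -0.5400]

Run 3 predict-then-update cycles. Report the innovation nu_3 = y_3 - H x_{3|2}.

innov = [-5.3007, -1.0921, 0.3296]

step 1: x^-=[3.7630, -2.5270, -2.3901]  P^-=[1.5661 -0.2554 -0.3232; -0.2554 1.5137 -0.1136; -0.3232 -0.1136 0.6726]  S=[1.8887 -0.2375 -0.0896; -0.2375 1.6828 -0.5907; -0.0896 -0.5907 1.2243]  K=[0.8351 0.0924 -0.1082; -0.1620 0.8630 0.0151; -0.0781 0.0692 0.5993]  nu=[-0.8966, 3.0737, 0.1336]  x^+=[3.2838, 0.2730, -2.0274]  P^+=[0.2289 -0.0161 -0.0455; -0.0161 0.1589 0.0297; -0.0455 0.0297 0.2513]
step 2: x^-=[4.2196, 0.5558, -2.7772]  P^-=[0.5825 -0.0885 -0.1431; -0.0885 0.3980 0.0169; -0.1431 0.0169 0.4358]  S=[0.8605 -0.0434 -0.0481; -0.0434 0.5684 -0.1487; -0.0481 -0.1487 0.8606]  K=[0.6693 0.0547 -0.0947; -0.1398 0.6665 0.0159; -0.0724 0.0552 0.5072]  nu=[-2.8396, -4.6131, 3.6206]  x^+=[1.7240, -2.0641, -0.9901]  P^+=[0.1832 -0.0165 -0.0403; -0.0165 0.1234 0.0248; -0.0403 0.0248 0.2126]
step 3: x^-=[2.7141, -2.3263, -1.4279]  P^-=[0.5094 -0.0787 -0.1176; -0.0787 0.3494 0.0169; -0.1176 0.0169 0.3921]  S=[0.7888 -0.0388 -0.0326; -0.0388 0.5201 -0.1298; -0.0326 -0.1298 0.8141]  K=[0.6411 0.0494 -0.0878; -0.1359 0.6384 0.0141; -0.0655 0.0515 0.4822]  nu=[-5.3007, -1.0921, 0.3296]  x^+=[-0.7670, -2.2986, -0.9780]  P^+=[0.1753 -0.0163 -0.0375; -0.0163 0.1182 0.0233; -0.0375 0.0233 0.2021]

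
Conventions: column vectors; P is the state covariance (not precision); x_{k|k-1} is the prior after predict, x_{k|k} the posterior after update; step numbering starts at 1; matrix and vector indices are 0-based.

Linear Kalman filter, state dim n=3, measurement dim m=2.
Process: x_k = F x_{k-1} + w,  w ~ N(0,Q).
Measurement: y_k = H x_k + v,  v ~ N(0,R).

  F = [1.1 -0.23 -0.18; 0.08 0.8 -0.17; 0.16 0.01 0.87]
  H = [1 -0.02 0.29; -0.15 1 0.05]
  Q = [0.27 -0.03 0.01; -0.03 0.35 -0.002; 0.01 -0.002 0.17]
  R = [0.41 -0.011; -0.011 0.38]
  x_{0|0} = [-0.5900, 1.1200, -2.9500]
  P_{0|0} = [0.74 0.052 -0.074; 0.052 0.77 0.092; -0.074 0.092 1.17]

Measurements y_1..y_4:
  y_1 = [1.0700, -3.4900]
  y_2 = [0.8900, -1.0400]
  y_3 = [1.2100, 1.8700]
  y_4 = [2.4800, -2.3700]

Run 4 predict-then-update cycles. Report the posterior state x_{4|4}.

step 1: x^-=[-0.3756, 1.3503, -2.6497]  P^-=[1.2547 -0.0207 -0.1334; -0.0207 0.8650 -0.0920; -0.1334 -0.0920 1.0558]  S=[1.6783 -0.2494; -0.2494 1.2749]  K=[0.7206 -0.0281; 0.0640 0.6898; 0.1049 0.0055]  nu=[2.2410, -4.7642]  x^+=[1.3732, -1.7928, -2.4407]  P^+=[0.3721 0.0502 -0.2597; 0.0502 0.2735 -0.0899; -0.2597 -0.0899 1.0375]
step 2: x^-=[2.3622, -0.9095, -1.9216]  P^-=[0.8383 0.0892 -0.3119; 0.0892 0.5953 -0.2155; -0.3119 -0.2155 0.8912]  S=[1.1416 -0.1106; -0.1106 0.9528]  K=[0.6556 0.0213; 0.0718 0.6078; -0.0563 -0.1368]  nu=[-0.9331, 0.3199]  x^+=[1.7572, -0.7821, -1.9129]  P^+=[0.3503 0.0673 -0.2770; 0.0673 0.2471 -0.1365; -0.2770 -0.1365 0.8714]
step 3: x^-=[2.4572, -0.1599, -1.3909]  P^-=[0.7995 0.1101 -0.2967; 0.1101 0.5888 -0.2223; -0.2967 -0.2223 0.7593]  S=[1.0997 -0.0874; -0.0874 0.9379]  K=[0.6495 0.0343; 0.0790 0.6057; -0.0779 -0.1563]  nu=[-0.8470, 2.4680]  x^+=[1.9916, 1.2682, -1.7107]  P^+=[0.3384 0.0689 -0.2451; 0.0689 0.2462 -0.1319; -0.2451 -0.1319 0.7318]
step 4: x^-=[2.2070, 1.4647, -1.1569]  P^-=[0.7674 0.0994 -0.2483; 0.0994 0.5823 -0.1970; -0.2483 -0.1970 0.6623]  S=[1.0877 -0.0870; -0.0870 0.9354]  K=[0.6399 0.0295; 0.0764 0.6031; -0.0593 -0.1409]  nu=[0.6378, -3.4458]  x^+=[2.5136, -0.5648, -0.7091]  P^+=[0.3245 0.0634 -0.2111; 0.0634 0.2437 -0.1166; -0.2111 -0.1166 0.6413]

x_post = [2.5136, -0.5648, -0.7091]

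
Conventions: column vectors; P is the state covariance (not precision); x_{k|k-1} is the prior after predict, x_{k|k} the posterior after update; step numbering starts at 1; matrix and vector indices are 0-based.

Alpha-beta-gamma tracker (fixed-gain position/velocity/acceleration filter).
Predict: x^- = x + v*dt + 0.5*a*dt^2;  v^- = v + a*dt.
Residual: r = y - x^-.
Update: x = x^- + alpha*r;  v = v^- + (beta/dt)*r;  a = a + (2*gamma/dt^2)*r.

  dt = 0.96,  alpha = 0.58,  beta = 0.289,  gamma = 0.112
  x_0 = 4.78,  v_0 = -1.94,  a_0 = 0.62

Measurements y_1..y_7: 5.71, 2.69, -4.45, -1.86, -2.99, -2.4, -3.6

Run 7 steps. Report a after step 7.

a_post = 1.2058

step 1: x_pred=3.2033  r=2.5067  x^+=4.6572  v^+=-0.5902  a^+=1.2293
step 2: x_pred=4.6571  r=-1.9671  x^+=3.5162  v^+=-0.0022  a^+=0.7512
step 3: x_pred=3.8601  r=-8.3101  x^+=-0.9597  v^+=-1.7828  a^+=-1.2687
step 4: x_pred=-3.2559  r=1.3959  x^+=-2.4463  v^+=-2.5805  a^+=-0.9294
step 5: x_pred=-5.3518  r=2.3618  x^+=-3.9820  v^+=-2.7617  a^+=-0.3553
step 6: x_pred=-6.7970  r=4.3970  x^+=-4.2467  v^+=-1.7792  a^+=0.7134
step 7: x_pred=-5.6260  r=2.0260  x^+=-4.4509  v^+=-0.4844  a^+=1.2058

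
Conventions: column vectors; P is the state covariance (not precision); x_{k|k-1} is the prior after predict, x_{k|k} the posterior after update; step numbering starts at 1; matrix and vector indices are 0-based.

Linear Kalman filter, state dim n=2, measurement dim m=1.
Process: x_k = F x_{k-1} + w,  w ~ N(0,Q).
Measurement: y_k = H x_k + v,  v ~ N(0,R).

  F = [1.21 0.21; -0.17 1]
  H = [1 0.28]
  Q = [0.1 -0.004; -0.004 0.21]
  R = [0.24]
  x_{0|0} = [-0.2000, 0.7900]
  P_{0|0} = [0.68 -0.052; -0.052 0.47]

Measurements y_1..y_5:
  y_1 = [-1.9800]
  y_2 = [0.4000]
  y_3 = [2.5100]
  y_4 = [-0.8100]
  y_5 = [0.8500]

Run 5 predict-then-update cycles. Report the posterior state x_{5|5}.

step 1: x^-=[-0.0761, 0.8240]  P^-=[1.0899 -0.1062; -0.1062 0.7173]  S=[1.3266]  K=[0.7991; 0.0713]  nu=[-2.1346]  x^+=[-1.7819, 0.6718]  P^+=[0.2427 -0.1818; -0.1818 0.7106]
step 2: x^-=[-2.0151, 0.9747]  P^-=[0.3943 -0.1182; -0.1182 0.9894]  S=[0.6456]  K=[0.5594; 0.2460]  nu=[2.1421]  x^+=[-0.8167, 1.5016]  P^+=[0.1922 -0.2071; -0.2071 0.9504]
step 3: x^-=[-0.6729, 1.6404]  P^-=[0.3181 -0.0871; -0.0871 1.2363]  S=[0.6063]  K=[0.4845; 0.4273]  nu=[2.7236]  x^+=[0.6466, 2.8041]  P^+=[0.1758 -0.2126; -0.2126 1.1257]
step 4: x^-=[1.3713, 2.6942]  P^-=[0.2990 -0.0535; -0.0535 1.4130]  S=[0.6198]  K=[0.4582; 0.5520]  nu=[-2.9357]  x^+=[0.0261, 1.0736]  P^+=[0.1688 -0.2103; -0.2103 1.2241]
step 5: x^-=[0.2570, 1.0691]  P^-=[0.2943 -0.0286; -0.0286 1.5105]  S=[0.6368]  K=[0.4497; 0.6193]  nu=[0.2936]  x^+=[0.3891, 1.2510]  P^+=[0.1656 -0.2059; -0.2059 1.2663]

x_post = [0.3891, 1.2510]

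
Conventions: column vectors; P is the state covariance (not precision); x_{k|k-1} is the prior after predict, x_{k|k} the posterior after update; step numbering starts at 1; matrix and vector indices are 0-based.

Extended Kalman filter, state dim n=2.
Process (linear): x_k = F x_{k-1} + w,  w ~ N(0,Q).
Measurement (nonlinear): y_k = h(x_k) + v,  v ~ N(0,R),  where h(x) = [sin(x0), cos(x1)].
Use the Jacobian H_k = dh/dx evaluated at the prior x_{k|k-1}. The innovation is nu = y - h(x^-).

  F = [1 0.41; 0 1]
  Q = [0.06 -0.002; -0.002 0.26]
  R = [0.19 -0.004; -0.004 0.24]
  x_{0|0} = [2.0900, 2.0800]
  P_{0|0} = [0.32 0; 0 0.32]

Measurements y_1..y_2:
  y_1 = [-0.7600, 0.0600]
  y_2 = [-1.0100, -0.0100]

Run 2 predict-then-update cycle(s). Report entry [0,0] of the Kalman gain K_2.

K[0,0] = -0.4053

step 1: x^-=[2.9428, 2.0800]  P^-=[0.4338 0.1292; 0.1292 0.5800]  H_jac=[-0.9803 0.0000; 0.0000 -0.8731]  S=[0.6069 0.1066; 0.1066 0.6822]  K=[-0.6906 -0.0575; -0.0805 -0.7298]  nu=[-0.9575, 0.5475]  x^+=[3.5726, 1.7576]  P^+=[0.1336 0.0126; 0.0126 0.2002]
step 2: x^-=[4.2932, 1.7576]  P^-=[0.2376 0.0927; 0.0927 0.4602]  H_jac=[-0.4070 0.0000; 0.0000 -0.9826]  S=[0.2294 0.0331; 0.0331 0.6844]  K=[-0.4053 -0.1135; -0.0697 -0.6574]  nu=[-0.0966, 0.1757]  x^+=[4.3124, 1.6488]  P^+=[0.1881 0.0261; 0.0261 0.1603]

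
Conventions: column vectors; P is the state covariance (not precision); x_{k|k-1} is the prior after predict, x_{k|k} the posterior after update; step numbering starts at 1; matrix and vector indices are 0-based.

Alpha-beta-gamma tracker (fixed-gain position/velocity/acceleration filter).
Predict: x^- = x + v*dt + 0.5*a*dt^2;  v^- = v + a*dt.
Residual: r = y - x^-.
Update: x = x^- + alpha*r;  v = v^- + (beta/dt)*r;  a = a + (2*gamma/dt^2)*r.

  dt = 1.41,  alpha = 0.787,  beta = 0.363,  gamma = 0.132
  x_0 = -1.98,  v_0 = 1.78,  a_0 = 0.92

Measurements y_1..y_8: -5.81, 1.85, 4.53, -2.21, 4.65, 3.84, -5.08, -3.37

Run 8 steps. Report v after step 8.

v_post = -3.6787

step 1: x_pred=1.4443  r=-7.2543  x^+=-4.2648  v^+=1.2096  a^+=-0.0433
step 2: x_pred=-2.6023  r=4.4523  x^+=0.9017  v^+=2.2948  a^+=0.5479
step 3: x_pred=4.6820  r=-0.1520  x^+=4.5624  v^+=3.0282  a^+=0.5277
step 4: x_pred=9.3568  r=-11.5668  x^+=0.2537  v^+=0.7945  a^+=-1.0082
step 5: x_pred=0.3718  r=4.2782  x^+=3.7387  v^+=0.4744  a^+=-0.4401
step 6: x_pred=3.9701  r=-0.1301  x^+=3.8677  v^+=-0.1797  a^+=-0.4574
step 7: x_pred=3.1597  r=-8.2397  x^+=-3.3249  v^+=-2.9459  a^+=-1.5515
step 8: x_pred=-9.0209  r=5.6509  x^+=-4.5736  v^+=-3.6787  a^+=-0.8011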